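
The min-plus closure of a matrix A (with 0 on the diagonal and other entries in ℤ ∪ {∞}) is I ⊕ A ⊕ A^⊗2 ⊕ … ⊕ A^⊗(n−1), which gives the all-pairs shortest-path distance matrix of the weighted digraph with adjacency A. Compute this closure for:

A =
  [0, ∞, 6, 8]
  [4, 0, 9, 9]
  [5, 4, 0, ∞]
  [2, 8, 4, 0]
Closure =
  [0, 10, 6, 8]
  [4, 0, 9, 9]
  [5, 4, 0, 13]
  [2, 8, 4, 0]

This is the Floyd-Warshall all-pairs shortest-path computation. For each intermediate vertex k = 0, 1, …, 3, update dist[i][j] ← min(dist[i][j], dist[i][k] + dist[k][j]). The final matrix gives, for each (i, j), the minimum total weight of any directed path from i to j (possibly empty when i = j).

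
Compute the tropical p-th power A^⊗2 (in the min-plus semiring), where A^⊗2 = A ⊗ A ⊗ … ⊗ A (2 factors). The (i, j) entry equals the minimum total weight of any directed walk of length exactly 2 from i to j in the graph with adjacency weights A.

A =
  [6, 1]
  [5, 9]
A^⊗2 =
  [6, 7]
  [11, 6]

Each entry (A^⊗2)_ij equals the minimum over all length-2 walks i = v_0 → v_1 → … → v_2 = j of Σ_t A[v_t][v_{t+1}]. For example, for (i, j) = (0, 1) we minimise over 2 possible intermediate vertex sequences; the minimum is 7, attained along the walk 0 → 0 → 1.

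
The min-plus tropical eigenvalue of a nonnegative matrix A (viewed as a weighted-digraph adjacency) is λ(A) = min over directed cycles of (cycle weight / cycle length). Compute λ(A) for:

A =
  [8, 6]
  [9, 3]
λ(A) = 3

Enumerate directed cycles and compute their means (weight / length). Sample:
  cycle 0 → 0: weight = 8, length = 1, mean = 8/1 ≈ 8.000
  cycle 1 → 1: weight = 3, length = 1, mean = 3/1 ≈ 3.000
  cycle 0 → 1 → 0: weight = 15, length = 2, mean = 15/2 ≈ 7.500
  cycle 1 → 0 → 1: weight = 15, length = 2, mean = 15/2 ≈ 7.500
Minimum mean = 3.000, attained e.g. along the cycle 1 → 1 with weight 3 and length 1. So λ(A) = 3/1 = 3.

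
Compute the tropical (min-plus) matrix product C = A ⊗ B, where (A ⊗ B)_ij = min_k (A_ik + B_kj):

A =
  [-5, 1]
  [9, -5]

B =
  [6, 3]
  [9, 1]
A ⊗ B =
  [1, -2]
  [4, -4]

Apply the min-plus product entry-by-entry:
  C[0][0] = min over k of (A[0][0] + B[0][0] = -5 + 6 = 1, A[0][1] + B[1][0] = 1 + 9 = 10) = 1 (attained at k = 0)
  C[0][1] = min over k of (A[0][0] + B[0][1] = -5 + 3 = -2, A[0][1] + B[1][1] = 1 + 1 = 2) = -2 (attained at k = 0)
  C[1][0] = min over k of (A[1][0] + B[0][0] = 9 + 6 = 15, A[1][1] + B[1][0] = -5 + 9 = 4) = 4 (attained at k = 1)
  C[1][1] = min over k of (A[1][0] + B[0][1] = 9 + 3 = 12, A[1][1] + B[1][1] = -5 + 1 = -4) = -4 (attained at k = 1)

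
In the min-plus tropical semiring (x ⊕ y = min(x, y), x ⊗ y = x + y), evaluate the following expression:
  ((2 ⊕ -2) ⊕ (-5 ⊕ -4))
((2 ⊕ -2) ⊕ (-5 ⊕ -4)) = -5

Expand innermost to outermost. Recall ⊕ takes the minimum of its arguments and ⊗ takes their sum. Working out the expression ((2 ⊕ -2) ⊕ (-5 ⊕ -4)) gives -5.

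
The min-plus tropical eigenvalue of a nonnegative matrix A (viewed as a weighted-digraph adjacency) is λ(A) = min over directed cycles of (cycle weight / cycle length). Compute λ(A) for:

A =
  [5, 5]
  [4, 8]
λ(A) = 9/2

Enumerate directed cycles and compute their means (weight / length). Sample:
  cycle 0 → 0: weight = 5, length = 1, mean = 5/1 ≈ 5.000
  cycle 1 → 1: weight = 8, length = 1, mean = 8/1 ≈ 8.000
  cycle 0 → 1 → 0: weight = 9, length = 2, mean = 9/2 ≈ 4.500
  cycle 1 → 0 → 1: weight = 9, length = 2, mean = 9/2 ≈ 4.500
Minimum mean = 4.500, attained e.g. along the cycle 0 → 1 → 0 with weight 9 and length 2. So λ(A) = 9/2 = 9/2.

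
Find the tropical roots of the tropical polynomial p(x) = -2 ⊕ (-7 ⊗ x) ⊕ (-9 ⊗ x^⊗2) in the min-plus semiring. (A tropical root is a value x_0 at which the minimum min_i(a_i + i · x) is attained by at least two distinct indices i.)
Roots: {2, 5}

Each tropical root is a break point of the lower envelope of the lines y = a_i + i · x (there are 3 lines, with slopes 0, 1, ..., 2). Only the lines that attain the minimum somewhere contribute to roots; other lines are dominated. Here the surviving (envelope) indices are i = 2, i = 1, i = 0.
Intersections between consecutive envelope lines give the roots: for adjacent envelope indices i < j the intersection is x = (a_i − a_j) / (j − i). Reading off the sorted break points: {2, 5}.
Verification: at each break x_0, at least two indices attain the minimum of min_i(a_i + i · x_0).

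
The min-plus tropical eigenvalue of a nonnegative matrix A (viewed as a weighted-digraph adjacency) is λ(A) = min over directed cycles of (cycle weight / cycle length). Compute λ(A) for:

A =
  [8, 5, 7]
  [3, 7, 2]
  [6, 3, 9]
λ(A) = 5/2

Enumerate directed cycles and compute their means (weight / length). Sample:
  cycle 0 → 0: weight = 8, length = 1, mean = 8/1 ≈ 8.000
  cycle 1 → 1: weight = 7, length = 1, mean = 7/1 ≈ 7.000
  cycle 2 → 2: weight = 9, length = 1, mean = 9/1 ≈ 9.000
  cycle 0 → 1 → 0: weight = 8, length = 2, mean = 8/2 ≈ 4.000
  cycle 0 → 2 → 0: weight = 13, length = 2, mean = 13/2 ≈ 6.500
  cycle 1 → 0 → 1: weight = 8, length = 2, mean = 8/2 ≈ 4.000
Minimum mean = 2.500, attained e.g. along the cycle 1 → 2 → 1 with weight 5 and length 2. So λ(A) = 5/2 = 5/2.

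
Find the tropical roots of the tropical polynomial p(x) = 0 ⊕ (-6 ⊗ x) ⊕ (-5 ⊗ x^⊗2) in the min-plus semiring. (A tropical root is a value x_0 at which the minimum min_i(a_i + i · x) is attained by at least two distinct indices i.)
Roots: {-1, 6}

Each tropical root is a break point of the lower envelope of the lines y = a_i + i · x (there are 3 lines, with slopes 0, 1, ..., 2). Only the lines that attain the minimum somewhere contribute to roots; other lines are dominated. Here the surviving (envelope) indices are i = 2, i = 1, i = 0.
Intersections between consecutive envelope lines give the roots: for adjacent envelope indices i < j the intersection is x = (a_i − a_j) / (j − i). Reading off the sorted break points: {-1, 6}.
Verification: at each break x_0, at least two indices attain the minimum of min_i(a_i + i · x_0).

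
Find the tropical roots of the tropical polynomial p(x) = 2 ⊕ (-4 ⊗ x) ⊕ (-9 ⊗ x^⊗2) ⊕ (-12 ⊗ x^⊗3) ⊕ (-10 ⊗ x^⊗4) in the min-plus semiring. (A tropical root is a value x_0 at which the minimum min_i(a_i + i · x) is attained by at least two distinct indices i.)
Roots: {-2, 3, 5, 6}

Each tropical root is a break point of the lower envelope of the lines y = a_i + i · x (there are 5 lines, with slopes 0, 1, ..., 4). Only the lines that attain the minimum somewhere contribute to roots; other lines are dominated. Here the surviving (envelope) indices are i = 4, i = 3, i = 2, i = 1, i = 0.
Intersections between consecutive envelope lines give the roots: for adjacent envelope indices i < j the intersection is x = (a_i − a_j) / (j − i). Reading off the sorted break points: {-2, 3, 5, 6}.
Verification: at each break x_0, at least two indices attain the minimum of min_i(a_i + i · x_0).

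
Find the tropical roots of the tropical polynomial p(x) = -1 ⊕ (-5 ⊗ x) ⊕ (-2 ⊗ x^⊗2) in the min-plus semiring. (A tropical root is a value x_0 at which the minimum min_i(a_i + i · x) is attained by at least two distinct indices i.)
Roots: {-3, 4}

Each tropical root is a break point of the lower envelope of the lines y = a_i + i · x (there are 3 lines, with slopes 0, 1, ..., 2). Only the lines that attain the minimum somewhere contribute to roots; other lines are dominated. Here the surviving (envelope) indices are i = 2, i = 1, i = 0.
Intersections between consecutive envelope lines give the roots: for adjacent envelope indices i < j the intersection is x = (a_i − a_j) / (j − i). Reading off the sorted break points: {-3, 4}.
Verification: at each break x_0, at least two indices attain the minimum of min_i(a_i + i · x_0).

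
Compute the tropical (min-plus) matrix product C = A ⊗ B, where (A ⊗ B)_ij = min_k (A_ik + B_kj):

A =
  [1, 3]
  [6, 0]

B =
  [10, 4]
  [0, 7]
A ⊗ B =
  [3, 5]
  [0, 7]

Apply the min-plus product entry-by-entry:
  C[0][0] = min over k of (A[0][0] + B[0][0] = 1 + 10 = 11, A[0][1] + B[1][0] = 3 + 0 = 3) = 3 (attained at k = 1)
  C[0][1] = min over k of (A[0][0] + B[0][1] = 1 + 4 = 5, A[0][1] + B[1][1] = 3 + 7 = 10) = 5 (attained at k = 0)
  C[1][0] = min over k of (A[1][0] + B[0][0] = 6 + 10 = 16, A[1][1] + B[1][0] = 0 + 0 = 0) = 0 (attained at k = 1)
  C[1][1] = min over k of (A[1][0] + B[0][1] = 6 + 4 = 10, A[1][1] + B[1][1] = 0 + 7 = 7) = 7 (attained at k = 1)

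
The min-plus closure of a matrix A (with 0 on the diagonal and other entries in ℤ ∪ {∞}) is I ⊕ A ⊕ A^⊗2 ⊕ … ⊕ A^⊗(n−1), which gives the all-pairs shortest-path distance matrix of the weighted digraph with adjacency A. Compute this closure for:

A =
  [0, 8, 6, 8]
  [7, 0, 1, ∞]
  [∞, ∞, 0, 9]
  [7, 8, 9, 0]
Closure =
  [0, 8, 6, 8]
  [7, 0, 1, 10]
  [16, 17, 0, 9]
  [7, 8, 9, 0]

This is the Floyd-Warshall all-pairs shortest-path computation. For each intermediate vertex k = 0, 1, …, 3, update dist[i][j] ← min(dist[i][j], dist[i][k] + dist[k][j]). The final matrix gives, for each (i, j), the minimum total weight of any directed path from i to j (possibly empty when i = j).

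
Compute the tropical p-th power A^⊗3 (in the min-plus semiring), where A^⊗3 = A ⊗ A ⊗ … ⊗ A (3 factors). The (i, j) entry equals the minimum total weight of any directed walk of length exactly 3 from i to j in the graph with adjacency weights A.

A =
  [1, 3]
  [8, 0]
A^⊗3 =
  [3, 3]
  [8, 0]

Each entry (A^⊗3)_ij equals the minimum over all length-3 walks i = v_0 → v_1 → … → v_3 = j of Σ_t A[v_t][v_{t+1}]. For example, for (i, j) = (0, 1) we minimise over 4 possible intermediate vertex sequences; the minimum is 3, attained along the walk 0 → 1 → 1 → 1.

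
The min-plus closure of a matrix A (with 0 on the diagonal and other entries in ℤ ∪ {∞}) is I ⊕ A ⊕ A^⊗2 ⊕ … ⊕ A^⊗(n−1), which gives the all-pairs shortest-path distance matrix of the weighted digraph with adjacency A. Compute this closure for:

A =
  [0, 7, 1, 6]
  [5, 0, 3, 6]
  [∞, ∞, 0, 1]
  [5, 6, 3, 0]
Closure =
  [0, 7, 1, 2]
  [5, 0, 3, 4]
  [6, 7, 0, 1]
  [5, 6, 3, 0]

This is the Floyd-Warshall all-pairs shortest-path computation. For each intermediate vertex k = 0, 1, …, 3, update dist[i][j] ← min(dist[i][j], dist[i][k] + dist[k][j]). The final matrix gives, for each (i, j), the minimum total weight of any directed path from i to j (possibly empty when i = j).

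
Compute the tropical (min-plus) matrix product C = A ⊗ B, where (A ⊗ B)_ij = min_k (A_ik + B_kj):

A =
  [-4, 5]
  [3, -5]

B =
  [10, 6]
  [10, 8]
A ⊗ B =
  [6, 2]
  [5, 3]

Apply the min-plus product entry-by-entry:
  C[0][0] = min over k of (A[0][0] + B[0][0] = -4 + 10 = 6, A[0][1] + B[1][0] = 5 + 10 = 15) = 6 (attained at k = 0)
  C[0][1] = min over k of (A[0][0] + B[0][1] = -4 + 6 = 2, A[0][1] + B[1][1] = 5 + 8 = 13) = 2 (attained at k = 0)
  C[1][0] = min over k of (A[1][0] + B[0][0] = 3 + 10 = 13, A[1][1] + B[1][0] = -5 + 10 = 5) = 5 (attained at k = 1)
  C[1][1] = min over k of (A[1][0] + B[0][1] = 3 + 6 = 9, A[1][1] + B[1][1] = -5 + 8 = 3) = 3 (attained at k = 1)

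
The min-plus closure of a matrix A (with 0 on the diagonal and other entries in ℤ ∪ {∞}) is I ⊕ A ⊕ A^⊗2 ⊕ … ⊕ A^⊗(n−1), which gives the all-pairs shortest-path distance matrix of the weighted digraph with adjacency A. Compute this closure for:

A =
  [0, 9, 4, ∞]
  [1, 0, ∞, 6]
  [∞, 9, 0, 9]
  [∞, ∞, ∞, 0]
Closure =
  [0, 9, 4, 13]
  [1, 0, 5, 6]
  [10, 9, 0, 9]
  [∞, ∞, ∞, 0]

This is the Floyd-Warshall all-pairs shortest-path computation. For each intermediate vertex k = 0, 1, …, 3, update dist[i][j] ← min(dist[i][j], dist[i][k] + dist[k][j]). The final matrix gives, for each (i, j), the minimum total weight of any directed path from i to j (possibly empty when i = j).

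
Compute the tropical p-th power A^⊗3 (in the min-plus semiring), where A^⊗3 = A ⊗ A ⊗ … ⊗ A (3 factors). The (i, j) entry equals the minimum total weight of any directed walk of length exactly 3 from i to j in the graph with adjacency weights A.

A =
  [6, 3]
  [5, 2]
A^⊗3 =
  [10, 7]
  [9, 6]

Each entry (A^⊗3)_ij equals the minimum over all length-3 walks i = v_0 → v_1 → … → v_3 = j of Σ_t A[v_t][v_{t+1}]. For example, for (i, j) = (0, 1) we minimise over 4 possible intermediate vertex sequences; the minimum is 7, attained along the walk 0 → 1 → 1 → 1.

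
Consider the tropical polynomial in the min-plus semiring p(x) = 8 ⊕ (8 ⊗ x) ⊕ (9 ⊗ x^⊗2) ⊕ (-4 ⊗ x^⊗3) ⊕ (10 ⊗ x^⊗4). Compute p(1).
p(1) = -1

A tropical monomial a ⊗ x^⊗i evaluates to a + i · x. Evaluating each term at x = 1:
  Term 0 contributes 8 + 0 · 1 = 8
  Term 1 contributes 8 + 1 · 1 = 9
  Term 2 contributes 9 + 2 · 1 = 11
  Term 3 contributes -4 + 3 · 1 = -1
  Term 4 contributes 10 + 4 · 1 = 14
p(1) = ⊕ of these = min[8, 9, 11, -1, 14] = -1.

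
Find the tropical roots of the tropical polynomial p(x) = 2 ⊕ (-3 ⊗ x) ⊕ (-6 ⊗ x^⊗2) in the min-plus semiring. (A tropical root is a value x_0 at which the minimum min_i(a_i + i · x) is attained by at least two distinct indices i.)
Roots: {3, 5}

Each tropical root is a break point of the lower envelope of the lines y = a_i + i · x (there are 3 lines, with slopes 0, 1, ..., 2). Only the lines that attain the minimum somewhere contribute to roots; other lines are dominated. Here the surviving (envelope) indices are i = 2, i = 1, i = 0.
Intersections between consecutive envelope lines give the roots: for adjacent envelope indices i < j the intersection is x = (a_i − a_j) / (j − i). Reading off the sorted break points: {3, 5}.
Verification: at each break x_0, at least two indices attain the minimum of min_i(a_i + i · x_0).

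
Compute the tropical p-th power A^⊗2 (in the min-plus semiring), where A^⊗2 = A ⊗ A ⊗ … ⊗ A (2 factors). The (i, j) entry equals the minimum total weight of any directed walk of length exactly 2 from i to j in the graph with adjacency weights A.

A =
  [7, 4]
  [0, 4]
A^⊗2 =
  [4, 8]
  [4, 4]

Each entry (A^⊗2)_ij equals the minimum over all length-2 walks i = v_0 → v_1 → … → v_2 = j of Σ_t A[v_t][v_{t+1}]. For example, for (i, j) = (0, 1) we minimise over 2 possible intermediate vertex sequences; the minimum is 8, attained along the walk 0 → 1 → 1.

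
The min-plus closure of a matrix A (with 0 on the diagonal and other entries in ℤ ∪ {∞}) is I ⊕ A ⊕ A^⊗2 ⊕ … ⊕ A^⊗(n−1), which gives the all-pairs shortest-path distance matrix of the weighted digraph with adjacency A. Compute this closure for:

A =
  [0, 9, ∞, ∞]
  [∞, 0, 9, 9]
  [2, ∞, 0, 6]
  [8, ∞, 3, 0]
Closure =
  [0, 9, 18, 18]
  [11, 0, 9, 9]
  [2, 11, 0, 6]
  [5, 14, 3, 0]

This is the Floyd-Warshall all-pairs shortest-path computation. For each intermediate vertex k = 0, 1, …, 3, update dist[i][j] ← min(dist[i][j], dist[i][k] + dist[k][j]). The final matrix gives, for each (i, j), the minimum total weight of any directed path from i to j (possibly empty when i = j).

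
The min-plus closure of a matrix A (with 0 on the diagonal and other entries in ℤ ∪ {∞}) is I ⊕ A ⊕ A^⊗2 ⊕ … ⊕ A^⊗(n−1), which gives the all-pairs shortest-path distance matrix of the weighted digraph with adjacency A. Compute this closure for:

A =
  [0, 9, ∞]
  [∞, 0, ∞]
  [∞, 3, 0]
Closure =
  [0, 9, ∞]
  [∞, 0, ∞]
  [∞, 3, 0]

This is the Floyd-Warshall all-pairs shortest-path computation. For each intermediate vertex k = 0, 1, …, 2, update dist[i][j] ← min(dist[i][j], dist[i][k] + dist[k][j]). The final matrix gives, for each (i, j), the minimum total weight of any directed path from i to j (possibly empty when i = j).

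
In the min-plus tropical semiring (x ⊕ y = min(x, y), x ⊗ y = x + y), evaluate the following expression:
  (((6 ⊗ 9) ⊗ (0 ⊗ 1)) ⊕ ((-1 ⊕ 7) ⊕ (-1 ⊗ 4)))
(((6 ⊗ 9) ⊗ (0 ⊗ 1)) ⊕ ((-1 ⊕ 7) ⊕ (-1 ⊗ 4))) = -1

Expand innermost to outermost. Recall ⊕ takes the minimum of its arguments and ⊗ takes their sum. Working out the expression (((6 ⊗ 9) ⊗ (0 ⊗ 1)) ⊕ ((-1 ⊕ 7) ⊕ (-1 ⊗ 4))) gives -1.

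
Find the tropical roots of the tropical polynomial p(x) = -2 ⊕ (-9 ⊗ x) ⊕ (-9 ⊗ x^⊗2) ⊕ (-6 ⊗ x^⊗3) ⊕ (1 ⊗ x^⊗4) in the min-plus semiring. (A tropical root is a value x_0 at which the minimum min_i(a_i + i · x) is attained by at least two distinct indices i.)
Roots: {-7, -3, 0, 7}

Each tropical root is a break point of the lower envelope of the lines y = a_i + i · x (there are 5 lines, with slopes 0, 1, ..., 4). Only the lines that attain the minimum somewhere contribute to roots; other lines are dominated. Here the surviving (envelope) indices are i = 4, i = 3, i = 2, i = 1, i = 0.
Intersections between consecutive envelope lines give the roots: for adjacent envelope indices i < j the intersection is x = (a_i − a_j) / (j − i). Reading off the sorted break points: {-7, -3, 0, 7}.
Verification: at each break x_0, at least two indices attain the minimum of min_i(a_i + i · x_0).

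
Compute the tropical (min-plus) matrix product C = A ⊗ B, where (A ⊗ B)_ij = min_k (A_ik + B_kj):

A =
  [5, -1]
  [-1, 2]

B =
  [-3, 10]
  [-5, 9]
A ⊗ B =
  [-6, 8]
  [-4, 9]

Apply the min-plus product entry-by-entry:
  C[0][0] = min over k of (A[0][0] + B[0][0] = 5 + -3 = 2, A[0][1] + B[1][0] = -1 + -5 = -6) = -6 (attained at k = 1)
  C[0][1] = min over k of (A[0][0] + B[0][1] = 5 + 10 = 15, A[0][1] + B[1][1] = -1 + 9 = 8) = 8 (attained at k = 1)
  C[1][0] = min over k of (A[1][0] + B[0][0] = -1 + -3 = -4, A[1][1] + B[1][0] = 2 + -5 = -3) = -4 (attained at k = 0)
  C[1][1] = min over k of (A[1][0] + B[0][1] = -1 + 10 = 9, A[1][1] + B[1][1] = 2 + 9 = 11) = 9 (attained at k = 0)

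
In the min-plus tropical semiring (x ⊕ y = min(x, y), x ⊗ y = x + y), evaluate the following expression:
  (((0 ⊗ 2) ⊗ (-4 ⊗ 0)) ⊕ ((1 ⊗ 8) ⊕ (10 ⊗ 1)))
(((0 ⊗ 2) ⊗ (-4 ⊗ 0)) ⊕ ((1 ⊗ 8) ⊕ (10 ⊗ 1))) = -2

Expand innermost to outermost. Recall ⊕ takes the minimum of its arguments and ⊗ takes their sum. Working out the expression (((0 ⊗ 2) ⊗ (-4 ⊗ 0)) ⊕ ((1 ⊗ 8) ⊕ (10 ⊗ 1))) gives -2.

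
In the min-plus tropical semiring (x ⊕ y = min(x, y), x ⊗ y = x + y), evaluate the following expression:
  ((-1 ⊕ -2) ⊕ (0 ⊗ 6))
((-1 ⊕ -2) ⊕ (0 ⊗ 6)) = -2

Expand innermost to outermost. Recall ⊕ takes the minimum of its arguments and ⊗ takes their sum. Working out the expression ((-1 ⊕ -2) ⊕ (0 ⊗ 6)) gives -2.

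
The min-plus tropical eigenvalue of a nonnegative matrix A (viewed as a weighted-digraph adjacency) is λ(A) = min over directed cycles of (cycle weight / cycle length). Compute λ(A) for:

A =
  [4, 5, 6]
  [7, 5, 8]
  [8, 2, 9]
λ(A) = 4

Enumerate directed cycles and compute their means (weight / length). Sample:
  cycle 0 → 0: weight = 4, length = 1, mean = 4/1 ≈ 4.000
  cycle 1 → 1: weight = 5, length = 1, mean = 5/1 ≈ 5.000
  cycle 2 → 2: weight = 9, length = 1, mean = 9/1 ≈ 9.000
  cycle 0 → 1 → 0: weight = 12, length = 2, mean = 12/2 ≈ 6.000
  cycle 0 → 2 → 0: weight = 14, length = 2, mean = 14/2 ≈ 7.000
  cycle 1 → 0 → 1: weight = 12, length = 2, mean = 12/2 ≈ 6.000
Minimum mean = 4.000, attained e.g. along the cycle 0 → 0 with weight 4 and length 1. So λ(A) = 4/1 = 4.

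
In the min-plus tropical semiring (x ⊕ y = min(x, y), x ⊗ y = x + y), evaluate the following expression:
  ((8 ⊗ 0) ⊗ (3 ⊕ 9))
((8 ⊗ 0) ⊗ (3 ⊕ 9)) = 11

Expand innermost to outermost. Recall ⊕ takes the minimum of its arguments and ⊗ takes their sum. Working out the expression ((8 ⊗ 0) ⊗ (3 ⊕ 9)) gives 11.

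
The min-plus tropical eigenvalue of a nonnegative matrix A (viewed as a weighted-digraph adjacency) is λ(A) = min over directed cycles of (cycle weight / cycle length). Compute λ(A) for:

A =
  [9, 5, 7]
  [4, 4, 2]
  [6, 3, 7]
λ(A) = 5/2

Enumerate directed cycles and compute their means (weight / length). Sample:
  cycle 0 → 0: weight = 9, length = 1, mean = 9/1 ≈ 9.000
  cycle 1 → 1: weight = 4, length = 1, mean = 4/1 ≈ 4.000
  cycle 2 → 2: weight = 7, length = 1, mean = 7/1 ≈ 7.000
  cycle 0 → 1 → 0: weight = 9, length = 2, mean = 9/2 ≈ 4.500
  cycle 0 → 2 → 0: weight = 13, length = 2, mean = 13/2 ≈ 6.500
  cycle 1 → 0 → 1: weight = 9, length = 2, mean = 9/2 ≈ 4.500
Minimum mean = 2.500, attained e.g. along the cycle 1 → 2 → 1 with weight 5 and length 2. So λ(A) = 5/2 = 5/2.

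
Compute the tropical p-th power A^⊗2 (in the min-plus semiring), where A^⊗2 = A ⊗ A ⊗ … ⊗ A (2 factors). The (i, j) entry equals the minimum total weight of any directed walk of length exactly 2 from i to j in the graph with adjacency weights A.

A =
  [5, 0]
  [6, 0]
A^⊗2 =
  [6, 0]
  [6, 0]

Each entry (A^⊗2)_ij equals the minimum over all length-2 walks i = v_0 → v_1 → … → v_2 = j of Σ_t A[v_t][v_{t+1}]. For example, for (i, j) = (0, 1) we minimise over 2 possible intermediate vertex sequences; the minimum is 0, attained along the walk 0 → 1 → 1.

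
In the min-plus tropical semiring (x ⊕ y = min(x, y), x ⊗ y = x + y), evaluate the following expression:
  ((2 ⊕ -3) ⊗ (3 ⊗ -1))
((2 ⊕ -3) ⊗ (3 ⊗ -1)) = -1

Expand innermost to outermost. Recall ⊕ takes the minimum of its arguments and ⊗ takes their sum. Working out the expression ((2 ⊕ -3) ⊗ (3 ⊗ -1)) gives -1.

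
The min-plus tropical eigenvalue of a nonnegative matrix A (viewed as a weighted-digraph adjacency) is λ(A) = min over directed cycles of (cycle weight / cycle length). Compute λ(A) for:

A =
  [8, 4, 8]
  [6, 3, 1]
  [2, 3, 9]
λ(A) = 2

Enumerate directed cycles and compute their means (weight / length). Sample:
  cycle 0 → 0: weight = 8, length = 1, mean = 8/1 ≈ 8.000
  cycle 1 → 1: weight = 3, length = 1, mean = 3/1 ≈ 3.000
  cycle 2 → 2: weight = 9, length = 1, mean = 9/1 ≈ 9.000
  cycle 0 → 1 → 0: weight = 10, length = 2, mean = 10/2 ≈ 5.000
  cycle 0 → 2 → 0: weight = 10, length = 2, mean = 10/2 ≈ 5.000
  cycle 1 → 0 → 1: weight = 10, length = 2, mean = 10/2 ≈ 5.000
Minimum mean = 2.000, attained e.g. along the cycle 1 → 2 → 1 with weight 4 and length 2. So λ(A) = 4/2 = 2.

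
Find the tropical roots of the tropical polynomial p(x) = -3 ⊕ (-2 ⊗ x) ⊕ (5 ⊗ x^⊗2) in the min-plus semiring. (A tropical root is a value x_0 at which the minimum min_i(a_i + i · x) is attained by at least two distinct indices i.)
Roots: {-7, -1}

Each tropical root is a break point of the lower envelope of the lines y = a_i + i · x (there are 3 lines, with slopes 0, 1, ..., 2). Only the lines that attain the minimum somewhere contribute to roots; other lines are dominated. Here the surviving (envelope) indices are i = 2, i = 1, i = 0.
Intersections between consecutive envelope lines give the roots: for adjacent envelope indices i < j the intersection is x = (a_i − a_j) / (j − i). Reading off the sorted break points: {-7, -1}.
Verification: at each break x_0, at least two indices attain the minimum of min_i(a_i + i · x_0).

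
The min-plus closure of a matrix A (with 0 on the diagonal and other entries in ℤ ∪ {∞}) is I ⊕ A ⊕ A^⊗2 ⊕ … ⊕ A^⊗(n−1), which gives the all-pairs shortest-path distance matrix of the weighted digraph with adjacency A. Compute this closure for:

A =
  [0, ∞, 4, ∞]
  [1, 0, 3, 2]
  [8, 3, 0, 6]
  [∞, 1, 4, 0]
Closure =
  [0, 7, 4, 9]
  [1, 0, 3, 2]
  [4, 3, 0, 5]
  [2, 1, 4, 0]

This is the Floyd-Warshall all-pairs shortest-path computation. For each intermediate vertex k = 0, 1, …, 3, update dist[i][j] ← min(dist[i][j], dist[i][k] + dist[k][j]). The final matrix gives, for each (i, j), the minimum total weight of any directed path from i to j (possibly empty when i = j).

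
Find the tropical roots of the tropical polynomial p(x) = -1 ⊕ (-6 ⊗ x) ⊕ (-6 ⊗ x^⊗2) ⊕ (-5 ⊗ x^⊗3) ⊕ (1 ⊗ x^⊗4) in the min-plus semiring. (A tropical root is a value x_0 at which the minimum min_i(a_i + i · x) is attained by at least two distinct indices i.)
Roots: {-6, -1, 0, 5}

Each tropical root is a break point of the lower envelope of the lines y = a_i + i · x (there are 5 lines, with slopes 0, 1, ..., 4). Only the lines that attain the minimum somewhere contribute to roots; other lines are dominated. Here the surviving (envelope) indices are i = 4, i = 3, i = 2, i = 1, i = 0.
Intersections between consecutive envelope lines give the roots: for adjacent envelope indices i < j the intersection is x = (a_i − a_j) / (j − i). Reading off the sorted break points: {-6, -1, 0, 5}.
Verification: at each break x_0, at least two indices attain the minimum of min_i(a_i + i · x_0).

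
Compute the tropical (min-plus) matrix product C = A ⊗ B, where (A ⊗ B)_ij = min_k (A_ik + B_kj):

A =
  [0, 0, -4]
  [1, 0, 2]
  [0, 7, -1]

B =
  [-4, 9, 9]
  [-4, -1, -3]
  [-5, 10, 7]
A ⊗ B =
  [-9, -1, -3]
  [-4, -1, -3]
  [-6, 6, 4]

Apply the min-plus product entry-by-entry:
  C[0][0] = min over k of (A[0][0] + B[0][0] = 0 + -4 = -4, A[0][1] + B[1][0] = 0 + -4 = -4, A[0][2] + B[2][0] = -4 + -5 = -9) = -9 (attained at k = 2)
  C[0][1] = min over k of (A[0][0] + B[0][1] = 0 + 9 = 9, A[0][1] + B[1][1] = 0 + -1 = -1, A[0][2] + B[2][1] = -4 + 10 = 6) = -1 (attained at k = 1)
  C[0][2] = min over k of (A[0][0] + B[0][2] = 0 + 9 = 9, A[0][1] + B[1][2] = 0 + -3 = -3, A[0][2] + B[2][2] = -4 + 7 = 3) = -3 (attained at k = 1)
  C[1][0] = min over k of (A[1][0] + B[0][0] = 1 + -4 = -3, A[1][1] + B[1][0] = 0 + -4 = -4, A[1][2] + B[2][0] = 2 + -5 = -3) = -4 (attained at k = 1)
  C[1][1] = min over k of (A[1][0] + B[0][1] = 1 + 9 = 10, A[1][1] + B[1][1] = 0 + -1 = -1, A[1][2] + B[2][1] = 2 + 10 = 12) = -1 (attained at k = 1)
  C[1][2] = min over k of (A[1][0] + B[0][2] = 1 + 9 = 10, A[1][1] + B[1][2] = 0 + -3 = -3, A[1][2] + B[2][2] = 2 + 7 = 9) = -3 (attained at k = 1)
  C[2][0] = min over k of (A[2][0] + B[0][0] = 0 + -4 = -4, A[2][1] + B[1][0] = 7 + -4 = 3, A[2][2] + B[2][0] = -1 + -5 = -6) = -6 (attained at k = 2)
  C[2][1] = min over k of (A[2][0] + B[0][1] = 0 + 9 = 9, A[2][1] + B[1][1] = 7 + -1 = 6, A[2][2] + B[2][1] = -1 + 10 = 9) = 6 (attained at k = 1)
  C[2][2] = min over k of (A[2][0] + B[0][2] = 0 + 9 = 9, A[2][1] + B[1][2] = 7 + -3 = 4, A[2][2] + B[2][2] = -1 + 7 = 6) = 4 (attained at k = 1)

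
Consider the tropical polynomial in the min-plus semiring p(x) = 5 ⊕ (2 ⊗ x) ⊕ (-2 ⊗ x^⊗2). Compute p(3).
p(3) = 4

A tropical monomial a ⊗ x^⊗i evaluates to a + i · x. Evaluating each term at x = 3:
  Term 0 contributes 5 + 0 · 3 = 5
  Term 1 contributes 2 + 1 · 3 = 5
  Term 2 contributes -2 + 2 · 3 = 4
p(3) = ⊕ of these = min[5, 5, 4] = 4.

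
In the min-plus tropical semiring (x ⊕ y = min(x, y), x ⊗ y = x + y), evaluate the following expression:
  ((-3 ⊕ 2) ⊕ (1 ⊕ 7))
((-3 ⊕ 2) ⊕ (1 ⊕ 7)) = -3

Expand innermost to outermost. Recall ⊕ takes the minimum of its arguments and ⊗ takes their sum. Working out the expression ((-3 ⊕ 2) ⊕ (1 ⊕ 7)) gives -3.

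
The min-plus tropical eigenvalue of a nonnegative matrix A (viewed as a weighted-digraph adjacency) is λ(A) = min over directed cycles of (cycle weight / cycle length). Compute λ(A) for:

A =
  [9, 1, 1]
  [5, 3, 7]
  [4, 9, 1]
λ(A) = 1

Enumerate directed cycles and compute their means (weight / length). Sample:
  cycle 0 → 0: weight = 9, length = 1, mean = 9/1 ≈ 9.000
  cycle 1 → 1: weight = 3, length = 1, mean = 3/1 ≈ 3.000
  cycle 2 → 2: weight = 1, length = 1, mean = 1/1 ≈ 1.000
  cycle 0 → 1 → 0: weight = 6, length = 2, mean = 6/2 ≈ 3.000
  cycle 0 → 2 → 0: weight = 5, length = 2, mean = 5/2 ≈ 2.500
  cycle 1 → 0 → 1: weight = 6, length = 2, mean = 6/2 ≈ 3.000
Minimum mean = 1.000, attained e.g. along the cycle 2 → 2 with weight 1 and length 1. So λ(A) = 1/1 = 1.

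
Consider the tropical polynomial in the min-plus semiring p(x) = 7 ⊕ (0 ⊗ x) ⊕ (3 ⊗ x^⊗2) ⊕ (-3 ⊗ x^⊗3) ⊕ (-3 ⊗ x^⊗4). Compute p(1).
p(1) = 0

A tropical monomial a ⊗ x^⊗i evaluates to a + i · x. Evaluating each term at x = 1:
  Term 0 contributes 7 + 0 · 1 = 7
  Term 1 contributes 0 + 1 · 1 = 1
  Term 2 contributes 3 + 2 · 1 = 5
  Term 3 contributes -3 + 3 · 1 = 0
  Term 4 contributes -3 + 4 · 1 = 1
p(1) = ⊕ of these = min[7, 1, 5, 0, 1] = 0.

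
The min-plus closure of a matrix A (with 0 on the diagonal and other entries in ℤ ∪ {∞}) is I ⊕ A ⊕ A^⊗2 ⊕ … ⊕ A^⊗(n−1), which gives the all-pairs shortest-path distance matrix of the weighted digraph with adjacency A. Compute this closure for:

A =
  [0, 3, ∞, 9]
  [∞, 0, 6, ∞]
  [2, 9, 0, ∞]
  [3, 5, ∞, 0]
Closure =
  [0, 3, 9, 9]
  [8, 0, 6, 17]
  [2, 5, 0, 11]
  [3, 5, 11, 0]

This is the Floyd-Warshall all-pairs shortest-path computation. For each intermediate vertex k = 0, 1, …, 3, update dist[i][j] ← min(dist[i][j], dist[i][k] + dist[k][j]). The final matrix gives, for each (i, j), the minimum total weight of any directed path from i to j (possibly empty when i = j).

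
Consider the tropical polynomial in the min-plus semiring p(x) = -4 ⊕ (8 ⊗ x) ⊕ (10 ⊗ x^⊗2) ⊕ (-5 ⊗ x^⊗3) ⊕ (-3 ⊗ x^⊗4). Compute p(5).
p(5) = -4

A tropical monomial a ⊗ x^⊗i evaluates to a + i · x. Evaluating each term at x = 5:
  Term 0 contributes -4 + 0 · 5 = -4
  Term 1 contributes 8 + 1 · 5 = 13
  Term 2 contributes 10 + 2 · 5 = 20
  Term 3 contributes -5 + 3 · 5 = 10
  Term 4 contributes -3 + 4 · 5 = 17
p(5) = ⊕ of these = min[-4, 13, 20, 10, 17] = -4.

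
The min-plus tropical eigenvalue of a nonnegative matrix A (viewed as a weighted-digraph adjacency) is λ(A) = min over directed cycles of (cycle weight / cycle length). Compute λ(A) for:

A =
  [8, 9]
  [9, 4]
λ(A) = 4

Enumerate directed cycles and compute their means (weight / length). Sample:
  cycle 0 → 0: weight = 8, length = 1, mean = 8/1 ≈ 8.000
  cycle 1 → 1: weight = 4, length = 1, mean = 4/1 ≈ 4.000
  cycle 0 → 1 → 0: weight = 18, length = 2, mean = 18/2 ≈ 9.000
  cycle 1 → 0 → 1: weight = 18, length = 2, mean = 18/2 ≈ 9.000
Minimum mean = 4.000, attained e.g. along the cycle 1 → 1 with weight 4 and length 1. So λ(A) = 4/1 = 4.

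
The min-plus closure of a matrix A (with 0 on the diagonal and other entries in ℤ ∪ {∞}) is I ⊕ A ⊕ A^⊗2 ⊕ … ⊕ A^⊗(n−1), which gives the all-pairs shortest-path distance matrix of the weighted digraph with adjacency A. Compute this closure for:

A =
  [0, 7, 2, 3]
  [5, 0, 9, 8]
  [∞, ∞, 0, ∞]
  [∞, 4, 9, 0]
Closure =
  [0, 7, 2, 3]
  [5, 0, 7, 8]
  [∞, ∞, 0, ∞]
  [9, 4, 9, 0]

This is the Floyd-Warshall all-pairs shortest-path computation. For each intermediate vertex k = 0, 1, …, 3, update dist[i][j] ← min(dist[i][j], dist[i][k] + dist[k][j]). The final matrix gives, for each (i, j), the minimum total weight of any directed path from i to j (possibly empty when i = j).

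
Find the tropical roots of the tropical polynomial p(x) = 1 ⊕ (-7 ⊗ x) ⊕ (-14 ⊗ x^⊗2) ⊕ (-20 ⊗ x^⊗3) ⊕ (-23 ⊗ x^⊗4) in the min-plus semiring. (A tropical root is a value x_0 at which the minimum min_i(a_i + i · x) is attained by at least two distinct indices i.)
Roots: {3, 6, 7, 8}

Each tropical root is a break point of the lower envelope of the lines y = a_i + i · x (there are 5 lines, with slopes 0, 1, ..., 4). Only the lines that attain the minimum somewhere contribute to roots; other lines are dominated. Here the surviving (envelope) indices are i = 4, i = 3, i = 2, i = 1, i = 0.
Intersections between consecutive envelope lines give the roots: for adjacent envelope indices i < j the intersection is x = (a_i − a_j) / (j − i). Reading off the sorted break points: {3, 6, 7, 8}.
Verification: at each break x_0, at least two indices attain the minimum of min_i(a_i + i · x_0).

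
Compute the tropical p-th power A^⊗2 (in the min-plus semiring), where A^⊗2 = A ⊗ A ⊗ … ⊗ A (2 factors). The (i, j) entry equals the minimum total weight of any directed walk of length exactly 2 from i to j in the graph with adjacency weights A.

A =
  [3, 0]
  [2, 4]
A^⊗2 =
  [2, 3]
  [5, 2]

Each entry (A^⊗2)_ij equals the minimum over all length-2 walks i = v_0 → v_1 → … → v_2 = j of Σ_t A[v_t][v_{t+1}]. For example, for (i, j) = (0, 1) we minimise over 2 possible intermediate vertex sequences; the minimum is 3, attained along the walk 0 → 0 → 1.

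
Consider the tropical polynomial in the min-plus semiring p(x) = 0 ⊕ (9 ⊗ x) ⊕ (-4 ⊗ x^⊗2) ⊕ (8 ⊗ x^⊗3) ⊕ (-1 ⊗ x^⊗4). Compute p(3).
p(3) = 0

A tropical monomial a ⊗ x^⊗i evaluates to a + i · x. Evaluating each term at x = 3:
  Term 0 contributes 0 + 0 · 3 = 0
  Term 1 contributes 9 + 1 · 3 = 12
  Term 2 contributes -4 + 2 · 3 = 2
  Term 3 contributes 8 + 3 · 3 = 17
  Term 4 contributes -1 + 4 · 3 = 11
p(3) = ⊕ of these = min[0, 12, 2, 17, 11] = 0.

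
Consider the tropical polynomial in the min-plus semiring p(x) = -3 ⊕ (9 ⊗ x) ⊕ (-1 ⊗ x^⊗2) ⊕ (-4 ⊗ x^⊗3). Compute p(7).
p(7) = -3

A tropical monomial a ⊗ x^⊗i evaluates to a + i · x. Evaluating each term at x = 7:
  Term 0 contributes -3 + 0 · 7 = -3
  Term 1 contributes 9 + 1 · 7 = 16
  Term 2 contributes -1 + 2 · 7 = 13
  Term 3 contributes -4 + 3 · 7 = 17
p(7) = ⊕ of these = min[-3, 16, 13, 17] = -3.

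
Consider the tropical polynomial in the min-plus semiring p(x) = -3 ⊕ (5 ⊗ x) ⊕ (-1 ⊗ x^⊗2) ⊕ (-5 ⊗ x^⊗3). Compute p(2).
p(2) = -3

A tropical monomial a ⊗ x^⊗i evaluates to a + i · x. Evaluating each term at x = 2:
  Term 0 contributes -3 + 0 · 2 = -3
  Term 1 contributes 5 + 1 · 2 = 7
  Term 2 contributes -1 + 2 · 2 = 3
  Term 3 contributes -5 + 3 · 2 = 1
p(2) = ⊕ of these = min[-3, 7, 3, 1] = -3.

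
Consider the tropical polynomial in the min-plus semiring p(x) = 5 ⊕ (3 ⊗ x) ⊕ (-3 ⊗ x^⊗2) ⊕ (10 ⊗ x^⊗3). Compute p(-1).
p(-1) = -5

A tropical monomial a ⊗ x^⊗i evaluates to a + i · x. Evaluating each term at x = -1:
  Term 0 contributes 5 + 0 · -1 = 5
  Term 1 contributes 3 + 1 · -1 = 2
  Term 2 contributes -3 + 2 · -1 = -5
  Term 3 contributes 10 + 3 · -1 = 7
p(-1) = ⊕ of these = min[5, 2, -5, 7] = -5.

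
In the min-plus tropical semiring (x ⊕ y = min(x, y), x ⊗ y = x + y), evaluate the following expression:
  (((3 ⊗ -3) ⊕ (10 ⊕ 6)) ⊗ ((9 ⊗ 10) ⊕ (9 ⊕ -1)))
(((3 ⊗ -3) ⊕ (10 ⊕ 6)) ⊗ ((9 ⊗ 10) ⊕ (9 ⊕ -1))) = -1

Expand innermost to outermost. Recall ⊕ takes the minimum of its arguments and ⊗ takes their sum. Working out the expression (((3 ⊗ -3) ⊕ (10 ⊕ 6)) ⊗ ((9 ⊗ 10) ⊕ (9 ⊕ -1))) gives -1.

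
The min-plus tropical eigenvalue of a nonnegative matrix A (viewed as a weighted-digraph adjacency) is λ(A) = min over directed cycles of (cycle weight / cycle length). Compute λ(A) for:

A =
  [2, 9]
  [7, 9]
λ(A) = 2

Enumerate directed cycles and compute their means (weight / length). Sample:
  cycle 0 → 0: weight = 2, length = 1, mean = 2/1 ≈ 2.000
  cycle 1 → 1: weight = 9, length = 1, mean = 9/1 ≈ 9.000
  cycle 0 → 1 → 0: weight = 16, length = 2, mean = 16/2 ≈ 8.000
  cycle 1 → 0 → 1: weight = 16, length = 2, mean = 16/2 ≈ 8.000
Minimum mean = 2.000, attained e.g. along the cycle 0 → 0 with weight 2 and length 1. So λ(A) = 2/1 = 2.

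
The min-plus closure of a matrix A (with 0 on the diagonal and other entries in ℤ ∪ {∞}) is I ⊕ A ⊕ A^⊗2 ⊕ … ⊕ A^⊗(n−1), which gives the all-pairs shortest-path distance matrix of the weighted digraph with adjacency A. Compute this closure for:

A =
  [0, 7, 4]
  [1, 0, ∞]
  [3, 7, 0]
Closure =
  [0, 7, 4]
  [1, 0, 5]
  [3, 7, 0]

This is the Floyd-Warshall all-pairs shortest-path computation. For each intermediate vertex k = 0, 1, …, 2, update dist[i][j] ← min(dist[i][j], dist[i][k] + dist[k][j]). The final matrix gives, for each (i, j), the minimum total weight of any directed path from i to j (possibly empty when i = j).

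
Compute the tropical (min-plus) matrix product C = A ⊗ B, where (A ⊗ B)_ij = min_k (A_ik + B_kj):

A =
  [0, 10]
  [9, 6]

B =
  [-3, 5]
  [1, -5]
A ⊗ B =
  [-3, 5]
  [6, 1]

Apply the min-plus product entry-by-entry:
  C[0][0] = min over k of (A[0][0] + B[0][0] = 0 + -3 = -3, A[0][1] + B[1][0] = 10 + 1 = 11) = -3 (attained at k = 0)
  C[0][1] = min over k of (A[0][0] + B[0][1] = 0 + 5 = 5, A[0][1] + B[1][1] = 10 + -5 = 5) = 5 (attained at k = 0)
  C[1][0] = min over k of (A[1][0] + B[0][0] = 9 + -3 = 6, A[1][1] + B[1][0] = 6 + 1 = 7) = 6 (attained at k = 0)
  C[1][1] = min over k of (A[1][0] + B[0][1] = 9 + 5 = 14, A[1][1] + B[1][1] = 6 + -5 = 1) = 1 (attained at k = 1)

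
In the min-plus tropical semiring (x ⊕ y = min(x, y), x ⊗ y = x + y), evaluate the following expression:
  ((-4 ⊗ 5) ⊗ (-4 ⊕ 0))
((-4 ⊗ 5) ⊗ (-4 ⊕ 0)) = -3

Expand innermost to outermost. Recall ⊕ takes the minimum of its arguments and ⊗ takes their sum. Working out the expression ((-4 ⊗ 5) ⊗ (-4 ⊕ 0)) gives -3.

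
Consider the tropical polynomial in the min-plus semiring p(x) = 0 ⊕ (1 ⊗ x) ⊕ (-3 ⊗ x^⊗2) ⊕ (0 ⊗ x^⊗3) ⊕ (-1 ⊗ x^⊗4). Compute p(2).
p(2) = 0

A tropical monomial a ⊗ x^⊗i evaluates to a + i · x. Evaluating each term at x = 2:
  Term 0 contributes 0 + 0 · 2 = 0
  Term 1 contributes 1 + 1 · 2 = 3
  Term 2 contributes -3 + 2 · 2 = 1
  Term 3 contributes 0 + 3 · 2 = 6
  Term 4 contributes -1 + 4 · 2 = 7
p(2) = ⊕ of these = min[0, 3, 1, 6, 7] = 0.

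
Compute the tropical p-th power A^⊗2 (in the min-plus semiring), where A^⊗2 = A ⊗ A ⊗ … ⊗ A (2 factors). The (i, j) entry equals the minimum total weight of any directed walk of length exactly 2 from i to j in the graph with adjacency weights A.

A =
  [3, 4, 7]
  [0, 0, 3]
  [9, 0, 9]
A^⊗2 =
  [4, 4, 7]
  [0, 0, 3]
  [0, 0, 3]

Each entry (A^⊗2)_ij equals the minimum over all length-2 walks i = v_0 → v_1 → … → v_2 = j of Σ_t A[v_t][v_{t+1}]. For example, for (i, j) = (0, 2) we minimise over 3 possible intermediate vertex sequences; the minimum is 7, attained along the walk 0 → 1 → 2.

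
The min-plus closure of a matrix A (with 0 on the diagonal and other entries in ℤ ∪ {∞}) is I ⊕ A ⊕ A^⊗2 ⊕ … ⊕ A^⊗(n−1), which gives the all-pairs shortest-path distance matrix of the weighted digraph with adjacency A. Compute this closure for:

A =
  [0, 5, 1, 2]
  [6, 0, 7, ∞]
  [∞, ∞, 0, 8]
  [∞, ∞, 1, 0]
Closure =
  [0, 5, 1, 2]
  [6, 0, 7, 8]
  [∞, ∞, 0, 8]
  [∞, ∞, 1, 0]

This is the Floyd-Warshall all-pairs shortest-path computation. For each intermediate vertex k = 0, 1, …, 3, update dist[i][j] ← min(dist[i][j], dist[i][k] + dist[k][j]). The final matrix gives, for each (i, j), the minimum total weight of any directed path from i to j (possibly empty when i = j).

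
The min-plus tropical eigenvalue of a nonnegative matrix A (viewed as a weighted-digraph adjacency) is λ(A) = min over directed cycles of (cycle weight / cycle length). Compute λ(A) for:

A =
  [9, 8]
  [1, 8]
λ(A) = 9/2

Enumerate directed cycles and compute their means (weight / length). Sample:
  cycle 0 → 0: weight = 9, length = 1, mean = 9/1 ≈ 9.000
  cycle 1 → 1: weight = 8, length = 1, mean = 8/1 ≈ 8.000
  cycle 0 → 1 → 0: weight = 9, length = 2, mean = 9/2 ≈ 4.500
  cycle 1 → 0 → 1: weight = 9, length = 2, mean = 9/2 ≈ 4.500
Minimum mean = 4.500, attained e.g. along the cycle 0 → 1 → 0 with weight 9 and length 2. So λ(A) = 9/2 = 9/2.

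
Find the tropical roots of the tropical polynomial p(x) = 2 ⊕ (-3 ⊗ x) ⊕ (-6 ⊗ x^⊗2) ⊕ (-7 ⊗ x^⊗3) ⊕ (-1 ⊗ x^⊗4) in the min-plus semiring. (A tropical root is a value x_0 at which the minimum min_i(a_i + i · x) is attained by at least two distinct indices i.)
Roots: {-6, 1, 3, 5}

Each tropical root is a break point of the lower envelope of the lines y = a_i + i · x (there are 5 lines, with slopes 0, 1, ..., 4). Only the lines that attain the minimum somewhere contribute to roots; other lines are dominated. Here the surviving (envelope) indices are i = 4, i = 3, i = 2, i = 1, i = 0.
Intersections between consecutive envelope lines give the roots: for adjacent envelope indices i < j the intersection is x = (a_i − a_j) / (j − i). Reading off the sorted break points: {-6, 1, 3, 5}.
Verification: at each break x_0, at least two indices attain the minimum of min_i(a_i + i · x_0).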